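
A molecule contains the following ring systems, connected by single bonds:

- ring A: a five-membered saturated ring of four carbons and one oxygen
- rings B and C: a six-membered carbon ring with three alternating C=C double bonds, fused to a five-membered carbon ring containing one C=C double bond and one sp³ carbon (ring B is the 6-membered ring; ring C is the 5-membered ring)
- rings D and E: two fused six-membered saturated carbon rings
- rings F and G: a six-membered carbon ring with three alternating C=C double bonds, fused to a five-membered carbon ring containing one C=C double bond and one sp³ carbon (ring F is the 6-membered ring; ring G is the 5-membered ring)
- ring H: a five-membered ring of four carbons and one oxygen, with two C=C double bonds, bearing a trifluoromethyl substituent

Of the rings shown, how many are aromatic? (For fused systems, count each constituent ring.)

Ring A has only sp³ atoms, so it is not fully conjugated — not aromatic (tetrahydrofuran).
Ring B is fully conjugated (every ring atom contributes a p orbital); 3 ring double bonds give 6 π electrons. That satisfies 4n+2 with n=1, so ring B is aromatic (benzene ring).
Ring C has one sp³ carbon, so it is not fully conjugated — not aromatic (cyclopentene ring).
Ring D has only sp³ atoms, so it is not fully conjugated — not aromatic (cyclohexane ring).
Ring E has only sp³ atoms, so it is not fully conjugated — not aromatic (cyclohexane ring).
Ring F is planar and fully conjugated; 3 ring double bonds give 6 π electrons. 6 = 4(1)+2, so ring F is aromatic (benzene ring).
Ring G has one sp³ carbon, so it is not fully conjugated — not aromatic (cyclopentene ring).
Ring H is planar and fully conjugated; 2 ring double bonds (4 π electrons) plus a heteroatom lone pair (2) give 6 π electrons. 6 = 4(1)+2, so ring H is aromatic (furan).
Aromatic: B, F, H. Total: 3.

3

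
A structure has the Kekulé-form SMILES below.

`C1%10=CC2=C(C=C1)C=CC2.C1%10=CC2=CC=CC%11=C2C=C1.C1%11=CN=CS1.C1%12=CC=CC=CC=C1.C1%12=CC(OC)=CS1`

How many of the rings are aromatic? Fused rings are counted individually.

5

The SMILES encodes a six-membered carbon ring with three alternating C=C double bonds, fused to a five-membered carbon ring containing one C=C double bond and one sp³ carbon; two fused six-membered carbon rings, each with three alternating C=C double bonds; a five-membered ring with a sulfur at position 1 and a nitrogen at position 3 (in a C=N bond), with two double bonds; an eight-membered carbon ring with four alternating C=C double bonds; a five-membered ring of four carbons and one sulfur, with two C=C double bonds.
The 6-membered ring is planar and fully conjugated; 3 ring double bonds give 6 π electrons. Since 6 = 4n+2 (n=1), it is aromatic (benzene ring).
The 5-membered ring has one sp³ carbon, so it is not fully conjugated — not aromatic (cyclopentene ring).
The fused 6/6-membered bicyclic is a single π system with 10 sp² atoms and 10 π electrons from ring double bonds. 10 = 4(2)+2, so the system is aromatic and both rings count as aromatic (naphthalene).
The 5-membered ring with one sulfur and one =N– is fully conjugated (every ring atom contributes a p orbital); 2 ring double bonds (4 π electrons) plus a heteroatom lone pair (2) give 6 π electrons. 6 = 4(1)+2, so it is aromatic (thiazole).
The 8-membered ring has only sp² ring atoms; a planar conformation would have a fully conjugated π system of 8 electrons. But 8 = 4(2), which is 4n not 4n+2, so it is not aromatic (cyclooctatetraene) — cyclooctatetraene distorts into a non-planar tub to avoid antiaromaticity.
The 5-membered ring with one sulfur has a continuous p-orbital overlap around the ring; 2 ring double bonds (4 π electrons) plus a heteroatom lone pair (2) give 6 π electrons. That satisfies 4n+2 with n=1, so it is aromatic (thiophene).
5 of the 7 rings are aromatic. Total: 5.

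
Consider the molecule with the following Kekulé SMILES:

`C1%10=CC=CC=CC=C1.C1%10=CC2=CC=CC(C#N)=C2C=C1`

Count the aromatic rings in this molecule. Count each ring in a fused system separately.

The SMILES encodes an eight-membered carbon ring with four alternating C=C double bonds; two fused six-membered carbon rings, each with three alternating C=C double bonds.
The 8-membered ring has only sp² ring atoms; a planar conformation would have a fully conjugated π system of 8 electrons. But 8 = 4(2), which is 4n not 4n+2, so it is not aromatic (cyclooctatetraene) — cyclooctatetraene distorts into a non-planar tub to avoid antiaromaticity.
The fused 6/6-membered bicyclic is a single π system with 10 sp² atoms and 10 π electrons from ring double bonds. 10 = 4(2)+2, so the system is aromatic and both rings count as aromatic (naphthalene).
2 of the 3 rings are aromatic. Total: 2.

2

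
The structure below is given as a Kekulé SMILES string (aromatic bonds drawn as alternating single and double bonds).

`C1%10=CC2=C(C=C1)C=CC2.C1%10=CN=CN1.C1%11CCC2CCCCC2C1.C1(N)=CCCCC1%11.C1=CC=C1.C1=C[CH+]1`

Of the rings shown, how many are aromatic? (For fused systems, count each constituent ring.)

3

The SMILES encodes a six-membered carbon ring with three alternating C=C double bonds, fused to a five-membered carbon ring containing one C=C double bond and one sp³ carbon; a five-membered ring with nitrogens at positions 1 and 3 (one bearing H, one in a C=N bond) and two double bonds; two fused six-membered saturated carbon rings; a six-membered carbon ring with one C=C double bond; a four-membered carbon ring with two alternating C=C double bonds; a three-membered all-carbon ring bearing a positive charge on one carbon, with one C=C double bond.
The 6-membered ring is fully conjugated (every ring atom contributes a p orbital); 3 ring double bonds give 6 π electrons. 6 = 4(1)+2, so it is aromatic (benzene ring).
The 5-membered ring has one sp³ carbon, so it is not fully conjugated — not aromatic (cyclopentene ring).
The 5-membered ring with two nitrogens (one N–H, one =N–) is fully conjugated (every ring atom contributes a p orbital); 2 ring double bonds (4 π electrons) plus a heteroatom lone pair (2) give 6 π electrons. Since 6 = 4n+2 (n=1), it is aromatic (imidazole).
The second 6-membered ring has only sp³ atoms, so it is not fully conjugated — not aromatic (cyclohexane ring).
The third 6-membered ring has only sp³ atoms, so it is not fully conjugated — not aromatic (cyclohexane ring).
The fourth 6-membered ring has four sp³ carbons, so it is not fully conjugated — not aromatic (cyclohexene).
The 4-membered ring has only sp² ring atoms; a planar conformation would have a fully conjugated π system of 4 electrons. But 4 = 4(1), which is 4n not 4n+2, so it is not aromatic (cyclobutadiene) — cyclobutadiene is antiaromatic and distorts to a rectangle.
The 3-membered ring has a continuous p-orbital overlap around the ring; 1 ring double bond (2 π electrons) plus the carbocation's empty p orbital (0, but keeps the ring conjugated) give 2 π electrons. 2 = 4(0)+2, so it is aromatic (cyclopropenyl cation).
3 of the 8 rings are aromatic. Total: 3.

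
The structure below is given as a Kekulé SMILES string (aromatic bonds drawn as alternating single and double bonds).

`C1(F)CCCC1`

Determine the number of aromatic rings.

0

The SMILES encodes a five-membered saturated carbon ring.
The 5-membered ring has only sp³ atoms, so it is not fully conjugated — not aromatic (cyclopentane).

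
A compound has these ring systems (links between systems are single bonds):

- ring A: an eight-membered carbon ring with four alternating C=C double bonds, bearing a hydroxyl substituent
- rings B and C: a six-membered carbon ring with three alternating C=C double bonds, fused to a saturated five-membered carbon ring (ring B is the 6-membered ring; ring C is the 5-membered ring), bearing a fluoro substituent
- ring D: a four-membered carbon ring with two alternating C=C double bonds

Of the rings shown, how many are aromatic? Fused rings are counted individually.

1

Ring A has only sp² ring atoms; a planar conformation would have a fully conjugated π system of 8 electrons. But 8 = 4(2), which is 4n not 4n+2, so ring A is not aromatic (cyclooctatetraene) — cyclooctatetraene distorts into a non-planar tub to avoid antiaromaticity.
Ring B is fully conjugated (every ring atom contributes a p orbital); 3 ring double bonds give 6 π electrons. That satisfies 4n+2 with n=1, so ring B is aromatic (benzene ring).
Ring C has three sp³ carbons, so it is not fully conjugated — not aromatic (cyclopentane ring).
Ring D has only sp² ring atoms; a planar conformation would have a fully conjugated π system of 4 electrons. But 4 = 4(1), which is 4n not 4n+2, so ring D is not aromatic (cyclobutadiene) — cyclobutadiene is antiaromatic and distorts to a rectangle.
Aromatic: B. Total: 1.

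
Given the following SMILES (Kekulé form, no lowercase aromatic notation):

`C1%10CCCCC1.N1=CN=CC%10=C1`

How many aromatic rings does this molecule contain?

The SMILES encodes a six-membered saturated carbon ring; a six-membered ring with nitrogens at positions 1 and 3 and three alternating double bonds.
The 6-membered ring has only sp³ atoms, so it is not fully conjugated — not aromatic (cyclohexane).
The 6-membered ring with two nitrogens (1,3) has a continuous p-orbital overlap around the ring; 3 ring double bonds give 6 π electrons. That satisfies 4n+2 with n=1, so it is aromatic (pyrimidine).
1 of the 2 rings is aromatic. Total: 1.

1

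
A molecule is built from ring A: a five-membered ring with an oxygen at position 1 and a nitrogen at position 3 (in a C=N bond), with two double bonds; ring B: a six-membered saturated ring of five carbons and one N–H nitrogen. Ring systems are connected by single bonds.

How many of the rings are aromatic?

Ring A has a continuous p-orbital overlap around the ring; 2 ring double bonds (4 π electrons) plus a heteroatom lone pair (2) give 6 π electrons. That satisfies 4n+2 with n=1, so ring A is aromatic (oxazole).
Ring B has only sp³ atoms, so it is not fully conjugated — not aromatic (piperidine).
Aromatic: A. Total: 1.

1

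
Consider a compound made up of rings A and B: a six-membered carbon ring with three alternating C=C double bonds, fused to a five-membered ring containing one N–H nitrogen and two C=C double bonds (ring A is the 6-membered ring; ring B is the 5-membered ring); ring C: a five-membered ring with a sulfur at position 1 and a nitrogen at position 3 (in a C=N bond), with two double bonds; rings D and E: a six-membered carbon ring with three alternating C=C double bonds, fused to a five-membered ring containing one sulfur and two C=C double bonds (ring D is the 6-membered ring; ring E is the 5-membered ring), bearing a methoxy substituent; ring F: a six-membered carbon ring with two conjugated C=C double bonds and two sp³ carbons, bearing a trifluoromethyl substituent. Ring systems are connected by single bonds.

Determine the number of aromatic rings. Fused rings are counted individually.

Rings A and B form a fused bicyclic system (with one N–H) with 9 sp² atoms and 10 π electrons from ring double bonds plus a heteroatom lone pair. 10 = 4(2)+2, so the system is aromatic and both rings count as aromatic (indole).
Ring C is planar and fully conjugated; 2 ring double bonds (4 π electrons) plus a heteroatom lone pair (2) give 6 π electrons. Since 6 = 4n+2 (n=1), ring C is aromatic (thiazole).
Rings D and E form a fused bicyclic system (with one sulfur) with 9 sp² atoms and 10 π electrons from ring double bonds plus a heteroatom lone pair. 10 = 4(2)+2, so the system is aromatic and both rings count as aromatic (benzothiophene).
Ring F has two sp³ carbons, so it is not fully conjugated — not aromatic (1,3-cyclohexadiene).
Aromatic: A, B, C, D, E. Total: 5.

5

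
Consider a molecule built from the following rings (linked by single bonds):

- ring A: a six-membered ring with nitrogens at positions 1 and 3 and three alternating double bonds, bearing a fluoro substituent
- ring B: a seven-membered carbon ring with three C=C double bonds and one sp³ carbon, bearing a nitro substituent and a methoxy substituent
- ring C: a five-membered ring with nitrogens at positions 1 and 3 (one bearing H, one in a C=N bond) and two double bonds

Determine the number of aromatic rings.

Ring A is planar and fully conjugated; 3 ring double bonds give 6 π electrons. 6 = 4(1)+2, so ring A is aromatic (pyrimidine).
Ring B has one sp³ carbon, so it is not fully conjugated — not aromatic (cycloheptatriene).
Ring C is fully conjugated (every ring atom contributes a p orbital); 2 ring double bonds (4 π electrons) plus a heteroatom lone pair (2) give 6 π electrons. That satisfies 4n+2 with n=1, so ring C is aromatic (imidazole).
Aromatic: A, C. Total: 2.

2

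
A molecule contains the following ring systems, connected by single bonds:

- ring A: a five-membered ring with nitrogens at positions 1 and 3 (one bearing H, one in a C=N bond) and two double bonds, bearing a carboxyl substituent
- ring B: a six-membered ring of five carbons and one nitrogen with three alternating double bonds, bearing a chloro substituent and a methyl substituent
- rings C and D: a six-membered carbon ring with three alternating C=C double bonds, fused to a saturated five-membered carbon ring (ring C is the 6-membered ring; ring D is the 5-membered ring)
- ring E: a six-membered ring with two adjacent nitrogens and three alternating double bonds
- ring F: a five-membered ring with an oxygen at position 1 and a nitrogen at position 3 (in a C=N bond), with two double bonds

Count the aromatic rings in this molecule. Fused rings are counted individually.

Ring A is fully conjugated (every ring atom contributes a p orbital); 2 ring double bonds (4 π electrons) plus a heteroatom lone pair (2) give 6 π electrons. 6 = 4(1)+2, so ring A is aromatic (imidazole).
Ring B is planar and fully conjugated; 3 ring double bonds give 6 π electrons. That satisfies 4n+2 with n=1, so ring B is aromatic (pyridine).
Ring C is fully conjugated (every ring atom contributes a p orbital); 3 ring double bonds give 6 π electrons. 6 = 4(1)+2, so ring C is aromatic (benzene ring).
Ring D has three sp³ carbons, so it is not fully conjugated — not aromatic (cyclopentane ring).
Ring E has a continuous p-orbital overlap around the ring; 3 ring double bonds give 6 π electrons. 6 = 4(1)+2, so ring E is aromatic (pyridazine).
Ring F has a continuous p-orbital overlap around the ring; 2 ring double bonds (4 π electrons) plus a heteroatom lone pair (2) give 6 π electrons. That satisfies 4n+2 with n=1, so ring F is aromatic (oxazole).
Aromatic: A, B, C, E, F. Total: 5.

5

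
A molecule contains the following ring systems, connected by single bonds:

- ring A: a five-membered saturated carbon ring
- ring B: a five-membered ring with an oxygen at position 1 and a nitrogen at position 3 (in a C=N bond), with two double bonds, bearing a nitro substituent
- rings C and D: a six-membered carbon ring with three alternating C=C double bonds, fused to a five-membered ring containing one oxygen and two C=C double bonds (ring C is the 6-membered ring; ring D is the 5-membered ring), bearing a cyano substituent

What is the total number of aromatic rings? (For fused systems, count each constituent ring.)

3

Ring A has only sp³ atoms, so it is not fully conjugated — not aromatic (cyclopentane).
Ring B is planar and fully conjugated; 2 ring double bonds (4 π electrons) plus a heteroatom lone pair (2) give 6 π electrons. That satisfies 4n+2 with n=1, so ring B is aromatic (oxazole).
Rings C and D form a fused bicyclic system (with one oxygen) with 9 sp² atoms and 10 π electrons from ring double bonds plus a heteroatom lone pair. 10 = 4(2)+2, so the system is aromatic and both rings count as aromatic (benzofuran).
Aromatic: B, C, D. Total: 3.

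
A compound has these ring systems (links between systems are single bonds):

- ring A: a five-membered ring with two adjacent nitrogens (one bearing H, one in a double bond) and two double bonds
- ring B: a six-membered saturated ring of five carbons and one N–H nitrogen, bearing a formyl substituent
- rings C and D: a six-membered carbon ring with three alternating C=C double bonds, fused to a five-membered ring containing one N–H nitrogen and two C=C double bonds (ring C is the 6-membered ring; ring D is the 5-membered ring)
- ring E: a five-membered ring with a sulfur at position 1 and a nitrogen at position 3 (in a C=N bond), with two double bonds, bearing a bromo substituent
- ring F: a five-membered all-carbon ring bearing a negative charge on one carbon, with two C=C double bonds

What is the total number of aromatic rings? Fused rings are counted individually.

5

Ring A is planar and fully conjugated; 2 ring double bonds (4 π electrons) plus a heteroatom lone pair (2) give 6 π electrons. That satisfies 4n+2 with n=1, so ring A is aromatic (pyrazole).
Ring B has only sp³ atoms, so it is not fully conjugated — not aromatic (piperidine).
Rings C and D form a fused bicyclic system (with one N–H) with 9 sp² atoms and 10 π electrons from ring double bonds plus a heteroatom lone pair. 10 = 4(2)+2, so the system is aromatic and both rings count as aromatic (indole).
Ring E is planar and fully conjugated; 2 ring double bonds (4 π electrons) plus a heteroatom lone pair (2) give 6 π electrons. That satisfies 4n+2 with n=1, so ring E is aromatic (thiazole).
Ring F is fully conjugated (every ring atom contributes a p orbital); 2 ring double bonds (4 π electrons) plus the carbanion lone pair (2) give 6 π electrons. Since 6 = 4n+2 (n=1), ring F is aromatic (cyclopentadienyl anion).
Aromatic: A, C, D, E, F. Total: 5.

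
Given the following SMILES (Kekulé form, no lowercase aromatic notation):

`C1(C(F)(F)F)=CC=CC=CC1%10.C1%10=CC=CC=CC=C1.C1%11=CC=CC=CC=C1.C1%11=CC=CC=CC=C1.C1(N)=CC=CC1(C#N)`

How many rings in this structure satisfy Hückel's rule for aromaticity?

0

The SMILES encodes a seven-membered carbon ring with three C=C double bonds and one sp³ carbon; an eight-membered carbon ring with four alternating C=C double bonds; an eight-membered carbon ring with four alternating C=C double bonds; an eight-membered carbon ring with four alternating C=C double bonds; a five-membered carbon ring with two conjugated C=C double bonds and one sp³ carbon.
The 7-membered ring has one sp³ carbon, so it is not fully conjugated — not aromatic (cycloheptatriene).
The 8-membered ring has only sp² ring atoms; a planar conformation would have a fully conjugated π system of 8 electrons. But 8 = 4(2), which is 4n not 4n+2, so it is not aromatic (cyclooctatetraene) — cyclooctatetraene distorts into a non-planar tub to avoid antiaromaticity.
The second 8-membered ring has only sp² ring atoms; a planar conformation would have a fully conjugated π system of 8 electrons. But 8 = 4(2), which is 4n not 4n+2, so it is not aromatic (cyclooctatetraene) — cyclooctatetraene distorts into a non-planar tub to avoid antiaromaticity.
The third 8-membered ring has only sp² ring atoms; a planar conformation would have a fully conjugated π system of 8 electrons. But 8 = 4(2), which is 4n not 4n+2, so it is not aromatic (cyclooctatetraene) — cyclooctatetraene distorts into a non-planar tub to avoid antiaromaticity.
The 5-membered ring has one sp³ carbon, so it is not fully conjugated — not aromatic (cyclopentadiene).
None of the rings are aromatic. Total: 0.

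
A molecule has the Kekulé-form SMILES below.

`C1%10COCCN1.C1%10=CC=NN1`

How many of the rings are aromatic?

The SMILES encodes a six-membered saturated ring with an oxygen and an N–H nitrogen at positions 1 and 4; a five-membered ring with two adjacent nitrogens (one bearing H, one in a double bond) and two double bonds.
The 6-membered ring with one oxygen and one N–H (1,4) has only sp³ atoms, so it is not fully conjugated — not aromatic (morpholine).
The 5-membered ring with two adjacent nitrogens (one N–H, one =N–) has a continuous p-orbital overlap around the ring; 2 ring double bonds (4 π electrons) plus a heteroatom lone pair (2) give 6 π electrons. Since 6 = 4n+2 (n=1), it is aromatic (pyrazole).
1 of the 2 rings is aromatic. Total: 1.

1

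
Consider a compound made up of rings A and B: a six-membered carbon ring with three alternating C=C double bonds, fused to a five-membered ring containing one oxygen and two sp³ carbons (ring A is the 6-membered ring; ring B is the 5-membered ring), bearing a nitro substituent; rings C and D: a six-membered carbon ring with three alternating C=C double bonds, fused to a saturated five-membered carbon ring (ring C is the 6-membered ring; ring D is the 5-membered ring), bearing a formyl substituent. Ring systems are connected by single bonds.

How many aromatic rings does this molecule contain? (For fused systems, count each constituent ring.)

Ring A is planar and fully conjugated; 3 ring double bonds give 6 π electrons. That satisfies 4n+2 with n=1, so ring A is aromatic (benzene ring).
Ring B has two sp³ carbons, so it is not fully conjugated — not aromatic (oxolane ring).
Ring C has a continuous p-orbital overlap around the ring; 3 ring double bonds give 6 π electrons. That satisfies 4n+2 with n=1, so ring C is aromatic (benzene ring).
Ring D has three sp³ carbons, so it is not fully conjugated — not aromatic (cyclopentane ring).
Aromatic: A, C. Total: 2.

2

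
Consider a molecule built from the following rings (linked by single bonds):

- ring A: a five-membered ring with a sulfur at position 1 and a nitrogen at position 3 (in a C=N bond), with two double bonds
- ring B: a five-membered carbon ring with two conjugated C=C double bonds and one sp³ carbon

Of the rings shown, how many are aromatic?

1

Ring A is planar and fully conjugated; 2 ring double bonds (4 π electrons) plus a heteroatom lone pair (2) give 6 π electrons. 6 = 4(1)+2, so ring A is aromatic (thiazole).
Ring B has one sp³ carbon, so it is not fully conjugated — not aromatic (cyclopentadiene).
Aromatic: A. Total: 1.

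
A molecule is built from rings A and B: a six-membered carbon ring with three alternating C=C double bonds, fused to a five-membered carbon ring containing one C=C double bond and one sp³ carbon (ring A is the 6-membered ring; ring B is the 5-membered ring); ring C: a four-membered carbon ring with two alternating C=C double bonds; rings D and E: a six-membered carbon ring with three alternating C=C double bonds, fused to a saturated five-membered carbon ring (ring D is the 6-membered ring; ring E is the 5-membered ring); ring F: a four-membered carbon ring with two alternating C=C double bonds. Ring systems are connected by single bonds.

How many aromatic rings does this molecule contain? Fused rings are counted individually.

Ring A is fully conjugated (every ring atom contributes a p orbital); 3 ring double bonds give 6 π electrons. That satisfies 4n+2 with n=1, so ring A is aromatic (benzene ring).
Ring B has one sp³ carbon, so it is not fully conjugated — not aromatic (cyclopentene ring).
Ring C has only sp² ring atoms; a planar conformation would have a fully conjugated π system of 4 electrons. But 4 = 4(1), which is 4n not 4n+2, so ring C is not aromatic (cyclobutadiene) — cyclobutadiene is antiaromatic and distorts to a rectangle.
Ring D has a continuous p-orbital overlap around the ring; 3 ring double bonds give 6 π electrons. Since 6 = 4n+2 (n=1), ring D is aromatic (benzene ring).
Ring E has three sp³ carbons, so it is not fully conjugated — not aromatic (cyclopentane ring).
Ring F has only sp² ring atoms; a planar conformation would have a fully conjugated π system of 4 electrons. But 4 = 4(1), which is 4n not 4n+2, so ring F is not aromatic (cyclobutadiene) — cyclobutadiene is antiaromatic and distorts to a rectangle.
Aromatic: A, D. Total: 2.

2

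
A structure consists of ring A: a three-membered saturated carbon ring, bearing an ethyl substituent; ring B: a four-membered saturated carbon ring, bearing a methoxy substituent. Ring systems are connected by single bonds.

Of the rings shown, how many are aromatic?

Ring A has only sp³ atoms, so it is not fully conjugated — not aromatic (cyclopropane).
Ring B has only sp³ atoms, so it is not fully conjugated — not aromatic (cyclobutane).
No ring is aromatic. Total: 0.

0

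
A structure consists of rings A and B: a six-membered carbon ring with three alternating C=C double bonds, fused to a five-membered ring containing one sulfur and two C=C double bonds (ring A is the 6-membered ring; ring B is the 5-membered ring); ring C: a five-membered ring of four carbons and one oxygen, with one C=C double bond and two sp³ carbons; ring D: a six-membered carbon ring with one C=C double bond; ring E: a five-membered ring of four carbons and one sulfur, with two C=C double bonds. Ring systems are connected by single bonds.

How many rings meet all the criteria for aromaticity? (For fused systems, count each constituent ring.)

3

Rings A and B form a fused bicyclic system (with one sulfur) with 9 sp² atoms and 10 π electrons from ring double bonds plus a heteroatom lone pair. 10 = 4(2)+2, so the system is aromatic and both rings count as aromatic (benzothiophene).
Ring C has two sp³ carbons, so it is not fully conjugated — not aromatic (2,3-dihydrofuran).
Ring D has four sp³ carbons, so it is not fully conjugated — not aromatic (cyclohexene).
Ring E is planar and fully conjugated; 2 ring double bonds (4 π electrons) plus a heteroatom lone pair (2) give 6 π electrons. Since 6 = 4n+2 (n=1), ring E is aromatic (thiophene).
Aromatic: A, B, E. Total: 3.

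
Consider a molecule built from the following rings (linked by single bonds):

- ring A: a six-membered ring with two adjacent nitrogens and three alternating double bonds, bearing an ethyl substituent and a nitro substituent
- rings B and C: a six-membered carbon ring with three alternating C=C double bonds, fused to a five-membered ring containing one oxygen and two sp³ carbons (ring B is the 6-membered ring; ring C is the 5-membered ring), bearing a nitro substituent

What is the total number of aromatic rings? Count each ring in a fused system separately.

Ring A has a continuous p-orbital overlap around the ring; 3 ring double bonds give 6 π electrons. Since 6 = 4n+2 (n=1), ring A is aromatic (pyridazine).
Ring B is planar and fully conjugated; 3 ring double bonds give 6 π electrons. 6 = 4(1)+2, so ring B is aromatic (benzene ring).
Ring C has two sp³ carbons, so it is not fully conjugated — not aromatic (oxolane ring).
Aromatic: A, B. Total: 2.

2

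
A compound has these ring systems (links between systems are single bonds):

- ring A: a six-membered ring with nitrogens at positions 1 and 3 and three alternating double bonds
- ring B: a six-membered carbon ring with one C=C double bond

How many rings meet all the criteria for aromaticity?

1

Ring A has a continuous p-orbital overlap around the ring; 3 ring double bonds give 6 π electrons. 6 = 4(1)+2, so ring A is aromatic (pyrimidine).
Ring B has four sp³ carbons, so it is not fully conjugated — not aromatic (cyclohexene).
Aromatic: A. Total: 1.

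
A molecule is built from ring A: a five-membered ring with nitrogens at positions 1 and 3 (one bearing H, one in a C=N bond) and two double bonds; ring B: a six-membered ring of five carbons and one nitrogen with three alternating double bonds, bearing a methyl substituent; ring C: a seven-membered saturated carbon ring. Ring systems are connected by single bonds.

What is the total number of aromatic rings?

2

Ring A is planar and fully conjugated; 2 ring double bonds (4 π electrons) plus a heteroatom lone pair (2) give 6 π electrons. Since 6 = 4n+2 (n=1), ring A is aromatic (imidazole).
Ring B is fully conjugated (every ring atom contributes a p orbital); 3 ring double bonds give 6 π electrons. 6 = 4(1)+2, so ring B is aromatic (pyridine).
Ring C has only sp³ atoms, so it is not fully conjugated — not aromatic (cycloheptane).
Aromatic: A, B. Total: 2.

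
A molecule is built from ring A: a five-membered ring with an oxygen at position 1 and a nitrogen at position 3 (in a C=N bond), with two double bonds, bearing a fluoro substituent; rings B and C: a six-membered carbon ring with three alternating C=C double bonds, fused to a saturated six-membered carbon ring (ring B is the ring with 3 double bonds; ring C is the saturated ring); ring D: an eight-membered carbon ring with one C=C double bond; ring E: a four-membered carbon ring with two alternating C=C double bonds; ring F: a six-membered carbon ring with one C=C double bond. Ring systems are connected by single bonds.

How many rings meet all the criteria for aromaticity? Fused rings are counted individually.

Ring A has a continuous p-orbital overlap around the ring; 2 ring double bonds (4 π electrons) plus a heteroatom lone pair (2) give 6 π electrons. Since 6 = 4n+2 (n=1), ring A is aromatic (oxazole).
Ring B is fully conjugated (every ring atom contributes a p orbital); 3 ring double bonds give 6 π electrons. Since 6 = 4n+2 (n=1), ring B is aromatic (benzene ring).
Ring C has four sp³ carbons, so it is not fully conjugated — not aromatic (cyclohexane ring).
Ring D has six sp³ carbons, so it is not fully conjugated — not aromatic (cyclooctene).
Ring E has only sp² ring atoms; a planar conformation would have a fully conjugated π system of 4 electrons. But 4 = 4(1), which is 4n not 4n+2, so ring E is not aromatic (cyclobutadiene) — cyclobutadiene is antiaromatic and distorts to a rectangle.
Ring F has four sp³ carbons, so it is not fully conjugated — not aromatic (cyclohexene).
Aromatic: A, B. Total: 2.

2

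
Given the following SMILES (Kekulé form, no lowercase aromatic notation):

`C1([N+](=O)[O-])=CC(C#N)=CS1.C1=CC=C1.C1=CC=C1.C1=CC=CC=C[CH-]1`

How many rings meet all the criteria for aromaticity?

1

The SMILES encodes a five-membered ring of four carbons and one sulfur, with two C=C double bonds; a four-membered carbon ring with two alternating C=C double bonds; a four-membered carbon ring with two alternating C=C double bonds; a seven-membered all-carbon ring bearing a negative charge on one carbon, with three C=C double bonds.
The 5-membered ring with one sulfur has a continuous p-orbital overlap around the ring; 2 ring double bonds (4 π electrons) plus a heteroatom lone pair (2) give 6 π electrons. 6 = 4(1)+2, so it is aromatic (thiophene).
The 4-membered ring has only sp² ring atoms; a planar conformation would have a fully conjugated π system of 4 electrons. But 4 = 4(1), which is 4n not 4n+2, so it is not aromatic (cyclobutadiene) — cyclobutadiene is antiaromatic and distorts to a rectangle.
The second 4-membered ring has only sp² ring atoms; a planar conformation would have a fully conjugated π system of 4 electrons. But 4 = 4(1), which is 4n not 4n+2, so it is not aromatic (cyclobutadiene) — cyclobutadiene is antiaromatic and distorts to a rectangle.
The 7-membered ring has only sp² ring atoms; a planar conformation would have a fully conjugated π system of 8 electrons. But 8 = 4(2), which is 4n not 4n+2, so it is not aromatic (cycloheptatrienyl anion).
1 of the 4 rings is aromatic. Total: 1.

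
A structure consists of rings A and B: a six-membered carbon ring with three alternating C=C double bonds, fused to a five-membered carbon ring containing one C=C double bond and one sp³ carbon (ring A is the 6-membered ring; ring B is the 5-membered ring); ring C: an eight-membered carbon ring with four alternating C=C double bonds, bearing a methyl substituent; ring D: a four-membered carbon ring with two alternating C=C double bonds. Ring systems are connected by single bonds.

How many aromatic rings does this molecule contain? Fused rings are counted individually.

1

Ring A is planar and fully conjugated; 3 ring double bonds give 6 π electrons. That satisfies 4n+2 with n=1, so ring A is aromatic (benzene ring).
Ring B has one sp³ carbon, so it is not fully conjugated — not aromatic (cyclopentene ring).
Ring C has only sp² ring atoms; a planar conformation would have a fully conjugated π system of 8 electrons. But 8 = 4(2), which is 4n not 4n+2, so ring C is not aromatic (cyclooctatetraene) — cyclooctatetraene distorts into a non-planar tub to avoid antiaromaticity.
Ring D has only sp² ring atoms; a planar conformation would have a fully conjugated π system of 4 electrons. But 4 = 4(1), which is 4n not 4n+2, so ring D is not aromatic (cyclobutadiene) — cyclobutadiene is antiaromatic and distorts to a rectangle.
Aromatic: A. Total: 1.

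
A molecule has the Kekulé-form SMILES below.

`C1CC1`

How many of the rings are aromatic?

The SMILES encodes a three-membered saturated carbon ring.
The 3-membered ring has only sp³ atoms, so it is not fully conjugated — not aromatic (cyclopropane).

0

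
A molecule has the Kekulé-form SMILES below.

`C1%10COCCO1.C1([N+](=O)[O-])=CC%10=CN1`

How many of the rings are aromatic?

1

The SMILES encodes a six-membered saturated ring with oxygens at positions 1 and 4; a five-membered ring of four carbons and one nitrogen bearing a hydrogen, with two C=C double bonds.
The 6-membered ring with two oxygens (1,4) has only sp³ atoms, so it is not fully conjugated — not aromatic (1,4-dioxane).
The 5-membered ring with one N–H has a continuous p-orbital overlap around the ring; 2 ring double bonds (4 π electrons) plus a heteroatom lone pair (2) give 6 π electrons. 6 = 4(1)+2, so it is aromatic (pyrrole).
1 of the 2 rings is aromatic. Total: 1.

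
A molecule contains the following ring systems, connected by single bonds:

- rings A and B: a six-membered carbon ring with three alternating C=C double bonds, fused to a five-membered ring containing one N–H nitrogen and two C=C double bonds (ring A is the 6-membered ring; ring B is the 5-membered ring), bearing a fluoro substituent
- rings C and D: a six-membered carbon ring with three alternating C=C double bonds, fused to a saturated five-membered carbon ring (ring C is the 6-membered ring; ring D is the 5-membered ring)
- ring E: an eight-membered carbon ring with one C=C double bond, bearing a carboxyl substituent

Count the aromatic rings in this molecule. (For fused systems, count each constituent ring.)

3

Rings A and B form a fused bicyclic system (with one N–H) with 9 sp² atoms and 10 π electrons from ring double bonds plus a heteroatom lone pair. 10 = 4(2)+2, so the system is aromatic and both rings count as aromatic (indole).
Ring C is planar and fully conjugated; 3 ring double bonds give 6 π electrons. 6 = 4(1)+2, so ring C is aromatic (benzene ring).
Ring D has three sp³ carbons, so it is not fully conjugated — not aromatic (cyclopentane ring).
Ring E has six sp³ carbons, so it is not fully conjugated — not aromatic (cyclooctene).
Aromatic: A, B, C. Total: 3.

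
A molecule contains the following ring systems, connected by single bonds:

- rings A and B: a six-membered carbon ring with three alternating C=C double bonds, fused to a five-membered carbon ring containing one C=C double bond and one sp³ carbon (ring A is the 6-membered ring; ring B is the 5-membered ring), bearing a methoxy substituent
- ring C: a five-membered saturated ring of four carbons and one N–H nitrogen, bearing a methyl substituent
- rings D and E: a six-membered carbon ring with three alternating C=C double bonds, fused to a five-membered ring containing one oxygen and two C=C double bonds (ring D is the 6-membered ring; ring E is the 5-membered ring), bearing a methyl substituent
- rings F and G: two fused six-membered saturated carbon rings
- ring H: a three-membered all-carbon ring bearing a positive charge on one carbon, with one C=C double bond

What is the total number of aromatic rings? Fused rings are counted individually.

4

Ring A is fully conjugated (every ring atom contributes a p orbital); 3 ring double bonds give 6 π electrons. That satisfies 4n+2 with n=1, so ring A is aromatic (benzene ring).
Ring B has one sp³ carbon, so it is not fully conjugated — not aromatic (cyclopentene ring).
Ring C has only sp³ atoms, so it is not fully conjugated — not aromatic (pyrrolidine).
Rings D and E form a fused bicyclic system (with one oxygen) with 9 sp² atoms and 10 π electrons from ring double bonds plus a heteroatom lone pair. 10 = 4(2)+2, so the system is aromatic and both rings count as aromatic (benzofuran).
Ring F has only sp³ atoms, so it is not fully conjugated — not aromatic (cyclohexane ring).
Ring G has only sp³ atoms, so it is not fully conjugated — not aromatic (cyclohexane ring).
Ring H is planar and fully conjugated; 1 ring double bond (2 π electrons) plus the carbocation's empty p orbital (0, but keeps the ring conjugated) give 2 π electrons. Since 2 = 4n+2 (n=0), ring H is aromatic (cyclopropenyl cation).
Aromatic: A, D, E, H. Total: 4.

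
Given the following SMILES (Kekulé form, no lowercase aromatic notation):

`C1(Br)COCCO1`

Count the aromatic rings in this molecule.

The SMILES encodes a six-membered saturated ring with oxygens at positions 1 and 4.
The 6-membered ring with two oxygens (1,4) has only sp³ atoms, so it is not fully conjugated — not aromatic (1,4-dioxane).

0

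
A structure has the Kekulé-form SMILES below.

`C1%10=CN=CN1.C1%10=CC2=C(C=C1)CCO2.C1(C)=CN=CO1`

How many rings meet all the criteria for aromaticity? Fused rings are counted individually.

The SMILES encodes a five-membered ring with nitrogens at positions 1 and 3 (one bearing H, one in a C=N bond) and two double bonds; a six-membered carbon ring with three alternating C=C double bonds, fused to a five-membered ring containing one oxygen and two sp³ carbons; a five-membered ring with an oxygen at position 1 and a nitrogen at position 3 (in a C=N bond), with two double bonds.
The 5-membered ring with two nitrogens (one N–H, one =N–) has a continuous p-orbital overlap around the ring; 2 ring double bonds (4 π electrons) plus a heteroatom lone pair (2) give 6 π electrons. 6 = 4(1)+2, so it is aromatic (imidazole).
The 6-membered ring is planar and fully conjugated; 3 ring double bonds give 6 π electrons. 6 = 4(1)+2, so it is aromatic (benzene ring).
The 5-membered ring with one oxygen has two sp³ carbons, so it is not fully conjugated — not aromatic (oxolane ring).
The 5-membered ring with one oxygen and one =N– is planar and fully conjugated; 2 ring double bonds (4 π electrons) plus a heteroatom lone pair (2) give 6 π electrons. Since 6 = 4n+2 (n=1), it is aromatic (oxazole).
3 of the 4 rings are aromatic. Total: 3.

3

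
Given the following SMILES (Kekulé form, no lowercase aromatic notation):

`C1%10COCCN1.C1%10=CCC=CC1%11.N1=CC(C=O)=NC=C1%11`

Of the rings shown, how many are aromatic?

1

The SMILES encodes a six-membered saturated ring with an oxygen and an N–H nitrogen at positions 1 and 4; a six-membered carbon ring with two isolated C=C double bonds and two sp³ carbons; a six-membered ring with nitrogens at positions 1 and 4 and three alternating double bonds.
The 6-membered ring with one oxygen and one N–H (1,4) has only sp³ atoms, so it is not fully conjugated — not aromatic (morpholine).
The 6-membered ring has two sp³ carbons, so it is not fully conjugated — not aromatic (1,4-cyclohexadiene).
The 6-membered ring with two nitrogens (1,4) has a continuous p-orbital overlap around the ring; 3 ring double bonds give 6 π electrons. 6 = 4(1)+2, so it is aromatic (pyrazine).
1 of the 3 rings is aromatic. Total: 1.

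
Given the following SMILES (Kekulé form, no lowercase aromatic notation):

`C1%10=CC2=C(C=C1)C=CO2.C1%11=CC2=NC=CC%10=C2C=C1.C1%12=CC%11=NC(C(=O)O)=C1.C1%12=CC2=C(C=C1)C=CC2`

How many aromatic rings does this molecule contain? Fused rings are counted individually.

6

The SMILES encodes a six-membered carbon ring with three alternating C=C double bonds, fused to a five-membered ring containing one oxygen and two C=C double bonds; two fused six-membered rings, each with three alternating double bonds; one ring is all carbon and the other has one ring nitrogen; a six-membered ring of five carbons and one nitrogen with three alternating double bonds; a six-membered carbon ring with three alternating C=C double bonds, fused to a five-membered carbon ring containing one C=C double bond and one sp³ carbon.
The fused 6/5-membered bicyclic (with one oxygen) is a single π system with 9 sp² atoms and 10 π electrons from ring double bonds plus a heteroatom lone pair. 10 = 4(2)+2, so the system is aromatic and both rings count as aromatic (benzofuran).
The fused 6/6-membered bicyclic (with one nitrogen) is a single π system with 10 sp² atoms and 10 π electrons from ring double bonds. 10 = 4(2)+2, so the system is aromatic and both rings count as aromatic (quinoline).
The 6-membered ring with one nitrogen is planar and fully conjugated; 3 ring double bonds give 6 π electrons. Since 6 = 4n+2 (n=1), it is aromatic (pyridine).
The 6-membered ring has a continuous p-orbital overlap around the ring; 3 ring double bonds give 6 π electrons. 6 = 4(1)+2, so it is aromatic (benzene ring).
The 5-membered ring has one sp³ carbon, so it is not fully conjugated — not aromatic (cyclopentene ring).
6 of the 7 rings are aromatic. Total: 6.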